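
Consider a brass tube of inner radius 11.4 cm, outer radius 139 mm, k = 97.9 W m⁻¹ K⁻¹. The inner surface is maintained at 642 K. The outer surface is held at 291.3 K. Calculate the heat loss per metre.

Q' = 1.09×10^6 W/m

Q' = 2πk·ΔT/ln(r₂/r₁) = 2π × 97.9 × 350.7 / ln(0.139/0.114) = 1.09×10^6 W/m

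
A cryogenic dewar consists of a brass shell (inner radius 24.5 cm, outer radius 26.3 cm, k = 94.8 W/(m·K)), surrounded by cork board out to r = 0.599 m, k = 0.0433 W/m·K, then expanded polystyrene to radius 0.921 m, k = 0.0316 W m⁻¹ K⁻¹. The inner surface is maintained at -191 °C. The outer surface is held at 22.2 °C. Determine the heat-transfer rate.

Treat each layer as a resistance in series:
  R_brass = (1/0.245 − 1/0.263)/(4πk) = 0.2794/(4π·94.8) = 2.345×10^-4 K/W
  R_cork board = (1/0.263 − 1/0.599)/(4πk) = 2.133/(4π·0.0433) = 3.920 K/W
  R_expanded polystyrene = (1/0.599 − 1/0.921)/(4πk) = 0.5837/(4π·0.0316) = 1.470 K/W
ΣR = 2.345×10^-4 + 3.920 + 1.470 = 5.390 K/W
Q = ΔT/ΣR = (-191 °C − 22.2 °C)/5.390 = -39.6 W
(Negative Q ⇒ heat flows inward; heat gain = 39.6 W.)

Q = 39.6 W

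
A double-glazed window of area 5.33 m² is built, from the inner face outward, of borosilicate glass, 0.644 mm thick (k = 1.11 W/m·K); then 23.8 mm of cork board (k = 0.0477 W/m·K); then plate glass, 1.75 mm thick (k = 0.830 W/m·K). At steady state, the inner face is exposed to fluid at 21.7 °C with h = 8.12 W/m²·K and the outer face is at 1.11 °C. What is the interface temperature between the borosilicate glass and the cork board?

Resistance network (inner→outer):
  R_conv,in = 1/(hA) = 1/(8.12·5.33) = 0.02311 K/W
  R_borosilicate glass = L/(kA) = 6.44×10^-4/(1.11·5.33) = 1.089×10^-4 K/W
  R_cork board = L/(kA) = 0.0238/(0.0477·5.33) = 0.09361 K/W
  R_plate glass = L/(kA) = 0.00175/(0.830·5.33) = 3.956×10^-4 K/W
ΣR = 0.02311 + 1.089×10^-4 + 0.09361 + 3.956×10^-4 = 0.1172 K/W
Q = ΔT/ΣR = (21.7 °C − 1.11 °C)/0.1172 = 175.7 W
From the inner boundary to the borosilicate glass/cork board interface, ΣR_partial = 0.02322 K/W.
T_interface = T_in − Q·ΣR_partial = 21.7 °C − (175.7)(0.02322) = 17.6 °C

T = 17.6 °C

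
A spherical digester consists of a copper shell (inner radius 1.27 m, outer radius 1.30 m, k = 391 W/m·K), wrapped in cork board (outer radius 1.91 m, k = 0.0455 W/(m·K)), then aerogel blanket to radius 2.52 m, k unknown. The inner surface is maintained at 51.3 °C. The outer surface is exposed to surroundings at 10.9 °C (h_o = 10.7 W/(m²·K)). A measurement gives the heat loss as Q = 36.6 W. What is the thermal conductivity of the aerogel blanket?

ΣR = ΔT/Q = |51.3 − 10.9|/36.6 = 1.104 K/W
Known resistances:
  R_copper = (1/1.27 − 1/1.30)/(4πk) = 0.01817/(4π·391) = 3.698×10^-6 K/W
  R_cork board = (1/1.30 − 1/1.91)/(4πk) = 0.2457/(4π·0.0455) = 0.4297 K/W
  R_conv,out = 1/(4πr²h) = 1/(4π·2.52²·10.7) = 0.001171 K/W
R_aerogel blanket = ΣR − ΣR_known = 1.104 − 0.4309 = 0.6731 K/W
(1/r₁−1/r₂)/(4πk) = 0.6731 ⇒ k = 0.1267/(4π·0.6731) = 0.0150 W/m·K

k = 0.0150 W/m·K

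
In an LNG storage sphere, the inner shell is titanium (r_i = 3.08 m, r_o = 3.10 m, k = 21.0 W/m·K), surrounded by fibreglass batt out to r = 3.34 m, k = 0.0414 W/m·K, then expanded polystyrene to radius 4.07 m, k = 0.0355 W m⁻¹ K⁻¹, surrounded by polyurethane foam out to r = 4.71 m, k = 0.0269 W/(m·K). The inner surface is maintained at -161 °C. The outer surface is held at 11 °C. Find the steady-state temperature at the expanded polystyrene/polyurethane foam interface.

Series thermal resistances, inner to outer:
  R_titanium = (1/3.08 − 1/3.10)/(4πk) = 0.002095/(4π·21.0) = 7.938×10^-6 K/W
  R_fibreglass batt = (1/3.10 − 1/3.34)/(4πk) = 0.02318/(4π·0.0414) = 0.04455 K/W
  R_expanded polystyrene = (1/3.34 − 1/4.07)/(4πk) = 0.05370/(4π·0.0355) = 0.1204 K/W
  R_polyurethane foam = (1/4.07 − 1/4.71)/(4πk) = 0.03339/(4π·0.0269) = 0.09876 K/W
ΣR = 7.938×10^-6 + 0.04455 + 0.1204 + 0.09876 = 0.2637 K/W
Q = ΔT/ΣR = (-161 °C − 11 °C)/0.2637 = -652.3 W
From the inner boundary to the expanded polystyrene/polyurethane foam interface, ΣR_partial = 0.1650 K/W.
T_interface = T_in − Q·ΣR_partial = -161 °C − (-652.3)(0.1650) = -53.4 °C

T = -53.4 °C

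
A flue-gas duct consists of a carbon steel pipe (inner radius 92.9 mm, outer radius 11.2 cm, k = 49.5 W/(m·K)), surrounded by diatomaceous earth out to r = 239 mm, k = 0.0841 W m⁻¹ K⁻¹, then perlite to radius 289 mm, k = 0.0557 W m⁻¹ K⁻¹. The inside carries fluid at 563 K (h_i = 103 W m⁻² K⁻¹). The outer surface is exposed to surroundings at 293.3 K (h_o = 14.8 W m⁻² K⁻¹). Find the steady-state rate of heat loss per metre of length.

Series thermal resistances, inner to outer:
  R'_conv,in = 1/(2πr h) = 1/(2π·0.0929·103) = 0.01663 m·K/W
  R'_carbon steel = ln(0.112/0.0929)/(2πk) = 0.1870/(2π·49.5) = 6.012×10^-4 m·K/W
  R'_diatomaceous earth = ln(0.239/0.112)/(2πk) = 0.7580/(2π·0.0841) = 1.434 m·K/W
  R'_perlite = ln(0.289/0.239)/(2πk) = 0.1900/(2π·0.0557) = 0.5428 m·K/W
  R'_conv,out = 1/(2πr h) = 1/(2π·0.289·14.8) = 0.03721 m·K/W
ΣR = 0.01663 + 6.012×10^-4 + 1.434 + 0.5428 + 0.03721 = 2.031 m·K/W
Q' = ΔT/ΣR = (563 K − 293.3 K)/2.031 = 133 W/m

Q' = 133 W/m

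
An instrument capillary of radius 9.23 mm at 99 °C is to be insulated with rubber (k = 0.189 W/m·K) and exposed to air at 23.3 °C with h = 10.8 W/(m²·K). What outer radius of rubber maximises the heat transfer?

r_cr = 1.75 cm

For a cylinder, r_cr = k_ins/h = 0.189/10.8 = 0.0175 m = 1.75 cm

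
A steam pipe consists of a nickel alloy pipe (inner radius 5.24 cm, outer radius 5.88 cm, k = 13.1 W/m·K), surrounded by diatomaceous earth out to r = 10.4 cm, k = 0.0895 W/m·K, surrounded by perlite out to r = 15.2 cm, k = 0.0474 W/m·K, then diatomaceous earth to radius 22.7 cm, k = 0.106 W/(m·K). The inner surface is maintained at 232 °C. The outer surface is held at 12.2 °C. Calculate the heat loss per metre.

Treat each layer as a resistance in series:
  R'_nickel alloy = ln(0.0588/0.0524)/(2πk) = 0.1152/(2π·13.1) = 0.001400 m·K/W
  R'_diatomaceous earth = ln(0.104/0.0588)/(2πk) = 0.5702/(2π·0.0895) = 1.014 m·K/W
  R'_perlite = ln(0.152/0.104)/(2πk) = 0.3795/(2π·0.0474) = 1.274 m·K/W
  R'_diatomaceous earth = ln(0.227/0.152)/(2πk) = 0.4011/(2π·0.106) = 0.6022 m·K/W
ΣR = 0.001400 + 1.014 + 1.274 + 0.6022 = 2.892 m·K/W
Q' = ΔT/ΣR = (232 °C − 12.2 °C)/2.892 = 76.0 W/m

Q' = 76.0 W/m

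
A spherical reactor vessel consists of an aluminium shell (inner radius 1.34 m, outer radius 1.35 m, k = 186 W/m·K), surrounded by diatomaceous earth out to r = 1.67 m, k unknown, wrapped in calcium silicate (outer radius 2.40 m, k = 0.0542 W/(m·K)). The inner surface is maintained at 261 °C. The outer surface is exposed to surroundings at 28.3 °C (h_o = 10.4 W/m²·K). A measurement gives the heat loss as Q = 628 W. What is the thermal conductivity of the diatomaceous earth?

ΣR = ΔT/Q = |261 − 28.3|/628 = 0.3705 K/W
Known resistances:
  R_aluminium = (1/1.34 − 1/1.35)/(4πk) = 0.005528/(4π·186) = 2.365×10^-6 K/W
  R_calcium silicate = (1/1.67 − 1/2.40)/(4πk) = 0.1821/(4π·0.0542) = 0.2674 K/W
  R_conv,out = 1/(4πr²h) = 1/(4π·2.40²·10.4) = 0.001328 K/W
R_diatomaceous earth = ΣR − ΣR_known = 0.3705 − 0.2687 = 0.1018 K/W
(1/r₁−1/r₂)/(4πk) = 0.1018 ⇒ k = 0.1419/(4π·0.1018) = 0.111 W/m·K

k = 0.111 W/m·K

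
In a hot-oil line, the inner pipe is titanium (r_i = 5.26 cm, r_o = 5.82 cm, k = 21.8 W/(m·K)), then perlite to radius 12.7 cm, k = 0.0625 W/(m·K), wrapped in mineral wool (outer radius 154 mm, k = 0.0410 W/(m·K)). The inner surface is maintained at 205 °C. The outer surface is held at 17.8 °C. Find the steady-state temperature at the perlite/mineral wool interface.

Resistance network (inner→outer):
  R'_titanium = ln(0.0582/0.0526)/(2πk) = 0.1012/(2π·21.8) = 7.386×10^-4 m·K/W
  R'_perlite = ln(0.127/0.0582)/(2πk) = 0.7803/(2π·0.0625) = 1.987 m·K/W
  R'_mineral wool = ln(0.154/0.127)/(2πk) = 0.1928/(2π·0.0410) = 0.7483 m·K/W
ΣR = 7.386×10^-4 + 1.987 + 0.7483 = 2.736 m·K/W
Q' = ΔT/ΣR = (205 °C − 17.8 °C)/2.736 = 68.42 W/m
From the inner boundary to the perlite/mineral wool interface, ΣR_partial = 1.988 m·K/W.
T_interface = T_in − Q'·ΣR_partial = 205 °C − (68.42)(1.988) = 69.0 °C

T = 69.0 °C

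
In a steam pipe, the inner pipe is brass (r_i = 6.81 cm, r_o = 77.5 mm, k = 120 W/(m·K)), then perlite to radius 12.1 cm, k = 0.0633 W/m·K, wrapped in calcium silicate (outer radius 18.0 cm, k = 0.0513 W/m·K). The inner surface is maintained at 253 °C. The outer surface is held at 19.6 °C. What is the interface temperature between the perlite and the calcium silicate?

Resistance network (inner→outer):
  R'_brass = ln(0.0775/0.0681)/(2πk) = 0.1293/(2π·120) = 1.715×10^-4 m·K/W
  R'_perlite = ln(0.121/0.0775)/(2πk) = 0.4455/(2π·0.0633) = 1.120 m·K/W
  R'_calcium silicate = ln(0.180/0.121)/(2πk) = 0.3972/(2π·0.0513) = 1.232 m·K/W
ΣR = 1.715×10^-4 + 1.120 + 1.232 = 2.352 m·K/W
Q' = ΔT/ΣR = (253 °C − 19.6 °C)/2.352 = 99.23 W/m
From the inner boundary to the perlite/calcium silicate interface, ΣR_partial = 1.120 m·K/W.
T_interface = T_in − Q'·ΣR_partial = 253 °C − (99.23)(1.120) = 142 °C

T = 142 °C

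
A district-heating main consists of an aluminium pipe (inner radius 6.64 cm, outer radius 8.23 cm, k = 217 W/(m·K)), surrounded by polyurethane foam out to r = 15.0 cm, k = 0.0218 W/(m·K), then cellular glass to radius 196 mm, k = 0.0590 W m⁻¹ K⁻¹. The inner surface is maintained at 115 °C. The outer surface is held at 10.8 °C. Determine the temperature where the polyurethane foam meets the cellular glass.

T = 25.5 °C

Treat each layer as a resistance in series:
  R'_aluminium = ln(0.0823/0.0664)/(2πk) = 0.2147/(2π·217) = 1.574×10^-4 m·K/W
  R'_polyurethane foam = ln(0.150/0.0823)/(2πk) = 0.6003/(2π·0.0218) = 4.382 m·K/W
  R'_cellular glass = ln(0.196/0.150)/(2πk) = 0.2675/(2π·0.0590) = 0.7215 m·K/W
ΣR = 1.574×10^-4 + 4.382 + 0.7215 = 5.104 m·K/W
Q' = ΔT/ΣR = (115 °C − 10.8 °C)/5.104 = 20.42 W/m
From the inner boundary to the polyurethane foam/cellular glass interface, ΣR_partial = 4.382 m·K/W.
T_interface = T_in − Q'·ΣR_partial = 115 °C − (20.42)(4.382) = 25.5 °C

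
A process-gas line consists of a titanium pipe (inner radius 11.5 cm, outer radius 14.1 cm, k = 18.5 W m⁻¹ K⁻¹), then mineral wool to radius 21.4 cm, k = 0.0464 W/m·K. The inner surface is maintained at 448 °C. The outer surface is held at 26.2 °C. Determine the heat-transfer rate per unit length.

Q' = 294 W/m

Treat each layer as a resistance in series:
  R'_titanium = ln(0.141/0.115)/(2πk) = 0.2038/(2π·18.5) = 0.001754 m·K/W
  R'_mineral wool = ln(0.214/0.141)/(2πk) = 0.4172/(2π·0.0464) = 1.431 m·K/W
ΣR = 0.001754 + 1.431 = 1.433 m·K/W
Q' = ΔT/ΣR = (448 °C − 26.2 °C)/1.433 = 294 W/m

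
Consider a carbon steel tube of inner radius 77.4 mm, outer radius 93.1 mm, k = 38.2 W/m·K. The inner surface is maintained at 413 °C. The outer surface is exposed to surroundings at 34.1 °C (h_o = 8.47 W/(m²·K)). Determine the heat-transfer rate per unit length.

Resistance network (inner→outer):
  R'_carbon steel = ln(0.0931/0.0774)/(2πk) = 0.1847/(2π·38.2) = 7.695×10^-4 m·K/W
  R'_conv,out = 1/(2πr h) = 1/(2π·0.0931·8.47) = 0.2018 m·K/W
ΣR = 7.695×10^-4 + 0.2018 = 0.2026 m·K/W
Q' = ΔT/ΣR = (413 °C − 34.1 °C)/0.2026 = 1870 W/m

Q' = 1870 W/m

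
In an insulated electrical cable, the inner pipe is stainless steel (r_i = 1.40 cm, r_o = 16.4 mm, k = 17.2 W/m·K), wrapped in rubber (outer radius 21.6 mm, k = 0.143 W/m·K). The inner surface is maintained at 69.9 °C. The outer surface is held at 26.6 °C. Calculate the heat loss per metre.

Q' = 141 W/m

Treat each layer as a resistance in series:
  R'_stainless steel = ln(0.0164/0.0140)/(2πk) = 0.1582/(2π·17.2) = 0.001464 m·K/W
  R'_rubber = ln(0.0216/0.0164)/(2πk) = 0.2754/(2π·0.143) = 0.3065 m·K/W
ΣR = 0.001464 + 0.3065 = 0.3080 m·K/W
Q' = ΔT/ΣR = (69.9 °C − 26.6 °C)/0.3080 = 141 W/m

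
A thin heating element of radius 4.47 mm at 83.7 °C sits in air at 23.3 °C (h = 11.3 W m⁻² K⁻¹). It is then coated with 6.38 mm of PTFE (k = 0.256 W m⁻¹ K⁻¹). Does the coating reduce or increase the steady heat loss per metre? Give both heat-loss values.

Critical radius for a cylinder: r_cr = k/h = 0.0227 m = 2.27 cm.
Outer radius after coating: r₂ = 0.00447 + 0.00638 = 0.01085 m.
Since r₁ < r_cr and r₂ ≤ r_cr, the coating moves toward the maximum at r_cr — heat loss rises.
Bare: R = 1/(2πr₁h) = 3.151 m·K/W; Q = 60.4/3.151 = 19.2 W/m.
Coated: R = R_cond + R_conv = 1.849 m·K/W; Q = 60.4/1.849 = 32.7 W/m.

increases: 19.2 → 32.7 W/m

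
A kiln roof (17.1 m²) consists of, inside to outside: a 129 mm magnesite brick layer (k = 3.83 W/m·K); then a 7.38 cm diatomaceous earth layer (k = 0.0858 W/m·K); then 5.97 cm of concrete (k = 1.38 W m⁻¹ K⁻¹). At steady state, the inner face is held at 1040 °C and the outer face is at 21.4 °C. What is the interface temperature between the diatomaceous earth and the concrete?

T = 68 °C

Resistance network (inner→outer):
  R_magnesite brick = L/(kA) = 0.129/(3.83·17.1) = 0.001970 K/W
  R_diatomaceous earth = L/(kA) = 0.0738/(0.0858·17.1) = 0.05030 K/W
  R_concrete = L/(kA) = 0.0597/(1.38·17.1) = 0.002530 K/W
ΣR = 0.001970 + 0.05030 + 0.002530 = 0.05480 K/W
Q = ΔT/ΣR = (1040 °C − 21.4 °C)/0.05480 = 18590 W
From the inner boundary to the diatomaceous earth/concrete interface, ΣR_partial = 0.05227 K/W.
T_interface = T_in − Q·ΣR_partial = 1040 °C − (18590)(0.05227) = 68 °C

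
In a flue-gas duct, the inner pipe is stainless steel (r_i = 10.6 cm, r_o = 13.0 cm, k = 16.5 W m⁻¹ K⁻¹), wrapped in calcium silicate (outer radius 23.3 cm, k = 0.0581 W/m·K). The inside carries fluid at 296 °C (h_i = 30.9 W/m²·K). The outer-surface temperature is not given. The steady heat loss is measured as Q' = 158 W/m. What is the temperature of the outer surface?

T_out = 35.5 °C

Sum the resistances:
  R'_conv,in = 1/(2πr h) = 1/(2π·0.106·30.9) = 0.04859 m·K/W
  R'_stainless steel = ln(0.130/0.106)/(2πk) = 0.2041/(2π·16.5) = 0.001969 m·K/W
  R'_calcium silicate = ln(0.233/0.130)/(2πk) = 0.5835/(2π·0.0581) = 1.598 m·K/W
ΣR = 1.649 m·K/W
ΔT = Q'·ΣR = 158 × 1.649 = 260.5 K
Heat flows outward, so T_out = T_in − ΔT = 296 − 260.5 = 35.5 °C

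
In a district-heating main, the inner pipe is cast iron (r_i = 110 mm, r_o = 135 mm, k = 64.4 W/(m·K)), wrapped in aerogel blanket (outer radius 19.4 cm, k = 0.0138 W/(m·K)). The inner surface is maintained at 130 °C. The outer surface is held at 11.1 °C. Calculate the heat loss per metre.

Q' = 28.4 W/m

Series thermal resistances, inner to outer:
  R'_cast iron = ln(0.135/0.110)/(2πk) = 0.2048/(2π·64.4) = 5.061×10^-4 m·K/W
  R'_aerogel blanket = ln(0.194/0.135)/(2πk) = 0.3626/(2π·0.0138) = 4.182 m·K/W
ΣR = 5.061×10^-4 + 4.182 = 4.183 m·K/W
Q' = ΔT/ΣR = (130 °C − 11.1 °C)/4.183 = 28.4 W/m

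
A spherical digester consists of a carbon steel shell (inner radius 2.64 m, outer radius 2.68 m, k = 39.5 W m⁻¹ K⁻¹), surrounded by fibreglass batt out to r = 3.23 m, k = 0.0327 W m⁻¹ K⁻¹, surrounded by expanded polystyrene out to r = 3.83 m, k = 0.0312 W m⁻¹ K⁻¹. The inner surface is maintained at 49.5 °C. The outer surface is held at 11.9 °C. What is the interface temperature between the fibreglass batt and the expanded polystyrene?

Treat each layer as a resistance in series:
  R_carbon steel = (1/2.64 − 1/2.68)/(4πk) = 0.005654/(4π·39.5) = 1.139×10^-5 K/W
  R_fibreglass batt = (1/2.68 − 1/3.23)/(4πk) = 0.06354/(4π·0.0327) = 0.1546 K/W
  R_expanded polystyrene = (1/3.23 − 1/3.83)/(4πk) = 0.04850/(4π·0.0312) = 0.1237 K/W
ΣR = 1.139×10^-5 + 0.1546 + 0.1237 = 0.2783 K/W
Q = ΔT/ΣR = (49.5 °C − 11.9 °C)/0.2783 = 135.1 W
From the inner boundary to the fibreglass batt/expanded polystyrene interface, ΣR_partial = 0.1546 K/W.
T_interface = T_in − Q·ΣR_partial = 49.5 °C − (135.1)(0.1546) = 28.6 °C

T = 28.6 °C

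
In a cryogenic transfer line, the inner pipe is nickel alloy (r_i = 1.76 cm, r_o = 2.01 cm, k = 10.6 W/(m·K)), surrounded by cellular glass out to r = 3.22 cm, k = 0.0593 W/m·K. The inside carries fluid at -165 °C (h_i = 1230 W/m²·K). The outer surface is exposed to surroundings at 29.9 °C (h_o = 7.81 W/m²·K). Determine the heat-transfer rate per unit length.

Q' = 102 W/m

Treat each layer as a resistance in series:
  R'_conv,in = 1/(2πr h) = 1/(2π·0.0176·1230) = 0.007352 m·K/W
  R'_nickel alloy = ln(0.0201/0.0176)/(2πk) = 0.1328/(2π·10.6) = 0.001994 m·K/W
  R'_cellular glass = ln(0.0322/0.0201)/(2πk) = 0.4712/(2π·0.0593) = 1.265 m·K/W
  R'_conv,out = 1/(2πr h) = 1/(2π·0.0322·7.81) = 0.6329 m·K/W
ΣR = 0.007352 + 0.001994 + 1.265 + 0.6329 = 1.907 m·K/W
Q' = ΔT/ΣR = (-165 °C − 29.9 °C)/1.907 = -102 W/m
(Negative Q' ⇒ heat flows inward; heat gain = 102 W/m.)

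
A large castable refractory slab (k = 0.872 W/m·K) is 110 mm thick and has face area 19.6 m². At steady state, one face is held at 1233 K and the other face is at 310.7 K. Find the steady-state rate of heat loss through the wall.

Q = kA·ΔT/L = 0.872 × 19.6 × |1233 K − 310.7 K| / 0.110 = 1.43×10^5 W

Q = 1.43×10^5 W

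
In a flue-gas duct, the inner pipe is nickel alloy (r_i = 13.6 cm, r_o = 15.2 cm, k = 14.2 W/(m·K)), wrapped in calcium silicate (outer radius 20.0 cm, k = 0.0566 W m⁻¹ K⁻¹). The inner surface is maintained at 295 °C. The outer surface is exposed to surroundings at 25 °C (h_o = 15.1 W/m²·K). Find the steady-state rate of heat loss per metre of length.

Resistance network (inner→outer):
  R'_nickel alloy = ln(0.152/0.136)/(2πk) = 0.1112/(2π·14.2) = 0.001247 m·K/W
  R'_calcium silicate = ln(0.200/0.152)/(2πk) = 0.2744/(2π·0.0566) = 0.7717 m·K/W
  R'_conv,out = 1/(2πr h) = 1/(2π·0.200·15.1) = 0.05270 m·K/W
ΣR = 0.001247 + 0.7717 + 0.05270 = 0.8256 m·K/W
Q' = ΔT/ΣR = (295 °C − 25 °C)/0.8256 = 327 W/m

Q' = 327 W/m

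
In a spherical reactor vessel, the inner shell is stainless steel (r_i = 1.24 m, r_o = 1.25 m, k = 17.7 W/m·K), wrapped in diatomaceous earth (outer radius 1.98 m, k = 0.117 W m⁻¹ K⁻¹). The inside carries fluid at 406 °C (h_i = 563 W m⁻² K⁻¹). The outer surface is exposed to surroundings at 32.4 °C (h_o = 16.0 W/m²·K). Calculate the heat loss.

Q = 1850 W

Treat each layer as a resistance in series:
  R_conv,in = 1/(4πr²h) = 1/(4π·1.24²·563) = 9.193×10^-5 K/W
  R_stainless steel = (1/1.24 − 1/1.25)/(4πk) = 0.006452/(4π·17.7) = 2.901×10^-5 K/W
  R_diatomaceous earth = (1/1.25 − 1/1.98)/(4πk) = 0.2949/(4π·0.117) = 0.2006 K/W
  R_conv,out = 1/(4πr²h) = 1/(4π·1.98²·16.0) = 0.001269 K/W
ΣR = 9.193×10^-5 + 2.901×10^-5 + 0.2006 + 0.001269 = 0.2020 K/W
Q = ΔT/ΣR = (406 °C − 32.4 °C)/0.2020 = 1850 W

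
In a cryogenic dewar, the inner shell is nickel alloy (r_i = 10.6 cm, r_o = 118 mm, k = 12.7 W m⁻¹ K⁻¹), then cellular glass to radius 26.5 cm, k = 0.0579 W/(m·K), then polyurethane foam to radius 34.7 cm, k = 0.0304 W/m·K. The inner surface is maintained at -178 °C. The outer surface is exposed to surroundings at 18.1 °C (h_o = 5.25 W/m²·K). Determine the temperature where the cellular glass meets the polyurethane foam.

T = -35.9 °C

Resistance network (inner→outer):
  R_nickel alloy = (1/0.106 − 1/0.118)/(4πk) = 0.9594/(4π·12.7) = 0.006011 K/W
  R_cellular glass = (1/0.118 − 1/0.265)/(4πk) = 4.701/(4π·0.0579) = 6.461 K/W
  R_polyurethane foam = (1/0.265 − 1/0.347)/(4πk) = 0.8917/(4π·0.0304) = 2.334 K/W
  R_conv,out = 1/(4πr²h) = 1/(4π·0.347²·5.25) = 0.1259 K/W
ΣR = 0.006011 + 6.461 + 2.334 + 0.1259 = 8.927 K/W
Q = ΔT/ΣR = (-178 °C − 18.1 °C)/8.927 = -21.97 W
From the inner boundary to the cellular glass/polyurethane foam interface, ΣR_partial = 6.467 K/W.
T_interface = T_in − Q·ΣR_partial = -178 °C − (-21.97)(6.467) = -35.9 °C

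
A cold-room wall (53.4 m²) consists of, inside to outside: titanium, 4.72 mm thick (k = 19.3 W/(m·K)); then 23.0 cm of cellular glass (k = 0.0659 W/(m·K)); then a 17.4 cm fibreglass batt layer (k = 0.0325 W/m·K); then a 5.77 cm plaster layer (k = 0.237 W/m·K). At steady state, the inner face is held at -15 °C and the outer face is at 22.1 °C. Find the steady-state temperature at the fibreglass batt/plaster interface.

Resistance network (inner→outer):
  R_titanium = L/(kA) = 0.00472/(19.3·53.4) = 4.580×10^-6 K/W
  R_cellular glass = L/(kA) = 0.230/(0.0659·53.4) = 0.06536 K/W
  R_fibreglass batt = L/(kA) = 0.174/(0.0325·53.4) = 0.1003 K/W
  R_plaster = L/(kA) = 0.0577/(0.237·53.4) = 0.004559 K/W
ΣR = 4.580×10^-6 + 0.06536 + 0.1003 + 0.004559 = 0.1702 K/W
Q = ΔT/ΣR = (-15 °C − 22.1 °C)/0.1702 = -218.0 W
From the inner boundary to the fibreglass batt/plaster interface, ΣR_partial = 0.1657 K/W.
T_interface = T_in − Q·ΣR_partial = -15 °C − (-218.0)(0.1657) = 21.1 °C

T = 21.1 °C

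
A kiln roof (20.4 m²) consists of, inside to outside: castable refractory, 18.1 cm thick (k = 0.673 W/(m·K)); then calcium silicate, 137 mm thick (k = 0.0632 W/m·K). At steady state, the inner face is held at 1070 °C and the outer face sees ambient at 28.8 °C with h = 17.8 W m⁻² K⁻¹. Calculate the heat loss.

Q = 8520 W

Series thermal resistances, inner to outer:
  R_castable refractory = L/(kA) = 0.181/(0.673·20.4) = 0.01318 K/W
  R_calcium silicate = L/(kA) = 0.137/(0.0632·20.4) = 0.1063 K/W
  R_conv,out = 1/(hA) = 1/(17.8·20.4) = 0.002754 K/W
ΣR = 0.01318 + 0.1063 + 0.002754 = 0.1222 K/W
Q = ΔT/ΣR = (1070 °C − 28.8 °C)/0.1222 = 8520 W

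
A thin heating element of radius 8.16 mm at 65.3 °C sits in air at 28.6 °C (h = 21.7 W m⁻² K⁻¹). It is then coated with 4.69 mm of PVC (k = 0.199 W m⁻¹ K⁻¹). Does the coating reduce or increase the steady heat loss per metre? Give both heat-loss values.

reduces: 40.8 → 39.3 W/m

Critical radius for a cylinder: r_cr = k/h = 0.00917 m = 0.917 cm.
Outer radius after coating: r₂ = 0.00816 + 0.00469 = 0.01285 m.
r₁ < r_cr < r₂: heat loss rises to a maximum at r_cr then falls. Whether the coating helps depends on whether Q(r₂) has dropped back below Q(r₁).
Bare: R = 1/(2πr₁h) = 0.8988 m·K/W; Q = 36.7/0.8988 = 40.8 W/m.
Coated: R = R_cond + R_conv = 0.9339 m·K/W; Q = 36.7/0.9339 = 39.3 W/m.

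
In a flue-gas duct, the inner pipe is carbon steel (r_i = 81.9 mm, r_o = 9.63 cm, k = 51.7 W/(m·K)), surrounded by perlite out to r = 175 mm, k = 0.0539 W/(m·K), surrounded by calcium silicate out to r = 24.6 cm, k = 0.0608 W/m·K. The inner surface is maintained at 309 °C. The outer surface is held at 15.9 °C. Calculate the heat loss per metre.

Resistance network (inner→outer):
  R'_carbon steel = ln(0.0963/0.0819)/(2πk) = 0.1620/(2π·51.7) = 4.986×10^-4 m·K/W
  R'_perlite = ln(0.175/0.0963)/(2πk) = 0.5973/(2π·0.0539) = 1.764 m·K/W
  R'_calcium silicate = ln(0.246/0.175)/(2πk) = 0.3405/(2π·0.0608) = 0.8914 m·K/W
ΣR = 4.986×10^-4 + 1.764 + 0.8914 = 2.656 m·K/W
Q' = ΔT/ΣR = (309 °C − 15.9 °C)/2.656 = 110 W/m

Q' = 110 W/m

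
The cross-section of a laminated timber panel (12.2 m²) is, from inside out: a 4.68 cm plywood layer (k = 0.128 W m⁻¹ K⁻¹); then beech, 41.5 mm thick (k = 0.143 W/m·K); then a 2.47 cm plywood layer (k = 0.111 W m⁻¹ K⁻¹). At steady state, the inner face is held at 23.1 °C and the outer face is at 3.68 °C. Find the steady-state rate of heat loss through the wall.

Q = 270 W

Treat each layer as a resistance in series:
  R_plywood = L/(kA) = 0.0468/(0.128·12.2) = 0.02997 K/W
  R_beech = L/(kA) = 0.0415/(0.143·12.2) = 0.02379 K/W
  R_plywood = L/(kA) = 0.0247/(0.111·12.2) = 0.01824 K/W
ΣR = 0.02997 + 0.02379 + 0.01824 = 0.07200 K/W
Q = ΔT/ΣR = (23.1 °C − 3.68 °C)/0.07200 = 270 W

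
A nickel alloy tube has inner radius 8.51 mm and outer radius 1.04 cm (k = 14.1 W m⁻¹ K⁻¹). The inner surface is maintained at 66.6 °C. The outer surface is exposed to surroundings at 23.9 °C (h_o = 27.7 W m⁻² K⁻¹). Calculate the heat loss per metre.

Series thermal resistances, inner to outer:
  R'_nickel alloy = ln(0.0104/0.00851)/(2πk) = 0.2006/(2π·14.1) = 0.002264 m·K/W
  R'_conv,out = 1/(2πr h) = 1/(2π·0.0104·27.7) = 0.5525 m·K/W
ΣR = 0.002264 + 0.5525 = 0.5548 m·K/W
Q' = ΔT/ΣR = (66.6 °C − 23.9 °C)/0.5548 = 77.0 W/m

Q' = 77.0 W/m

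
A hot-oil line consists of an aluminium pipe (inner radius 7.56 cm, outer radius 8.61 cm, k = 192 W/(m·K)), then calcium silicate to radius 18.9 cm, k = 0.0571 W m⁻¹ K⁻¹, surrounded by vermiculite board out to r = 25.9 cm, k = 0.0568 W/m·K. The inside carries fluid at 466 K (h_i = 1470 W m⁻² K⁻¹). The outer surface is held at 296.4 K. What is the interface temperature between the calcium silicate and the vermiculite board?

T = 345.1 K

Series thermal resistances, inner to outer:
  R'_conv,in = 1/(2πr h) = 1/(2π·0.0756·1470) = 0.001432 m·K/W
  R'_aluminium = ln(0.0861/0.0756)/(2πk) = 0.1301/(2π·192) = 1.078×10^-4 m·K/W
  R'_calcium silicate = ln(0.189/0.0861)/(2πk) = 0.7862/(2π·0.0571) = 2.191 m·K/W
  R'_vermiculite board = ln(0.259/0.189)/(2πk) = 0.3151/(2π·0.0568) = 0.8829 m·K/W
ΣR = 0.001432 + 1.078×10^-4 + 2.191 + 0.8829 = 3.075 m·K/W
Q' = ΔT/ΣR = (466 K − 296.4 K)/3.075 = 55.15 W/m
From the inner boundary to the calcium silicate/vermiculite board interface, ΣR_partial = 2.193 m·K/W.
T_interface = T_in − Q'·ΣR_partial = 466 K − (55.15)(2.193) = 345.1 K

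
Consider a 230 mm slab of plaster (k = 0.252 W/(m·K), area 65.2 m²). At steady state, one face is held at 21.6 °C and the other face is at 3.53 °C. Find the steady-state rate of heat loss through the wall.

Q = 1290 W

Q = kA·ΔT/L = 0.252 × 65.2 × |21.6 °C − 3.53 °C| / 0.230 = 1290 W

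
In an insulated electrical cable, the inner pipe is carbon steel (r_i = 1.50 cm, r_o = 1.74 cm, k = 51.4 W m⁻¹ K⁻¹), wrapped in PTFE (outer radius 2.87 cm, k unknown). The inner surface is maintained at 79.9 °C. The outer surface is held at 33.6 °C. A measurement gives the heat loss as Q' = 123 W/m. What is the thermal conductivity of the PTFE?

k = 0.212 W/m·K

ΣR = ΔT/Q' = |79.9 − 33.6|/123 = 0.3764 m·K/W
Known resistances:
  R'_carbon steel = ln(0.0174/0.0150)/(2πk) = 0.1484/(2π·51.4) = 4.596×10^-4 m·K/W
R_PTFE = ΣR − ΣR_known = 0.3764 − 4.596×10^-4 = 0.3759 m·K/W
ln(r₂/r₁)/(2πk) = 0.3759 ⇒ k = 0.5004/(2π·0.3759) = 0.212 W/m·K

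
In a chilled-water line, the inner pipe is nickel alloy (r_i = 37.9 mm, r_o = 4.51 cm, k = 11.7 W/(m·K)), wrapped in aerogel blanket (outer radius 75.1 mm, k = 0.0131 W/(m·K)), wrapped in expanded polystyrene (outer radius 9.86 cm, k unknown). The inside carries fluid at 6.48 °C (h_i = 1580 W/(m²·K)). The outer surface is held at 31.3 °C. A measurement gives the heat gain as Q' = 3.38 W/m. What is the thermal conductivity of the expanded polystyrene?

ΣR = ΔT/Q' = |6.48 − 31.3|/3.38 = 7.343 m·K/W
Known resistances:
  R'_conv,in = 1/(2πr h) = 1/(2π·0.0379·1580) = 0.002658 m·K/W
  R'_nickel alloy = ln(0.0451/0.0379)/(2πk) = 0.1739/(2π·11.7) = 0.002366 m·K/W
  R'_aerogel blanket = ln(0.0751/0.0451)/(2πk) = 0.5099/(2π·0.0131) = 6.195 m·K/W
R_expanded polystyrene = ΣR − ΣR_known = 7.343 − 6.200 = 1.143 m·K/W
ln(r₂/r₁)/(2πk) = 1.143 ⇒ k = 0.2723/(2π·1.143) = 0.0379 W/m·K

k = 0.0379 W/m·K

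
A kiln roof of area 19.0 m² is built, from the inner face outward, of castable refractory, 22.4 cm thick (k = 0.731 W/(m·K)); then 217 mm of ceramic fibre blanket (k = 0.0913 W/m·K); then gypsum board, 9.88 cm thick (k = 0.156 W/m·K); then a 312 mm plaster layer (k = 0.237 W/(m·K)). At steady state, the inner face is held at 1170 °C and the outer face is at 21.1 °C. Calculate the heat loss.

Resistance network (inner→outer):
  R_castable refractory = L/(kA) = 0.224/(0.731·19.0) = 0.01613 K/W
  R_ceramic fibre blanket = L/(kA) = 0.217/(0.0913·19.0) = 0.1251 K/W
  R_gypsum board = L/(kA) = 0.0988/(0.156·19.0) = 0.03333 K/W
  R_plaster = L/(kA) = 0.312/(0.237·19.0) = 0.06929 K/W
ΣR = 0.01613 + 0.1251 + 0.03333 + 0.06929 = 0.2438 K/W
Q = ΔT/ΣR = (1170 °C − 21.1 °C)/0.2438 = 4710 W

Q = 4.71 kW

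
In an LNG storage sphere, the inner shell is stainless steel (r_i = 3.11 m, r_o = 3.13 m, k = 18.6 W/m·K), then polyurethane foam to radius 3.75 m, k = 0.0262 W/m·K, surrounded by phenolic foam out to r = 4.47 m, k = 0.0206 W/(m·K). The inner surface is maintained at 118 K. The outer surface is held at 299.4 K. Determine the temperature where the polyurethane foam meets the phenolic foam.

Resistance network (inner→outer):
  R_stainless steel = (1/3.11 − 1/3.13)/(4πk) = 0.002055/(4π·18.6) = 8.790×10^-6 K/W
  R_polyurethane foam = (1/3.13 − 1/3.75)/(4πk) = 0.05282/(4π·0.0262) = 0.1604 K/W
  R_phenolic foam = (1/3.75 − 1/4.47)/(4πk) = 0.04295/(4π·0.0206) = 0.1659 K/W
ΣR = 8.790×10^-6 + 0.1604 + 0.1659 = 0.3263 K/W
Q = ΔT/ΣR = (118 K − 299.4 K)/0.3263 = -555.9 W
From the inner boundary to the polyurethane foam/phenolic foam interface, ΣR_partial = 0.1604 K/W.
T_interface = T_in − Q·ΣR_partial = 118 K − (-555.9)(0.1604) = 207.2 K

T = 207.2 K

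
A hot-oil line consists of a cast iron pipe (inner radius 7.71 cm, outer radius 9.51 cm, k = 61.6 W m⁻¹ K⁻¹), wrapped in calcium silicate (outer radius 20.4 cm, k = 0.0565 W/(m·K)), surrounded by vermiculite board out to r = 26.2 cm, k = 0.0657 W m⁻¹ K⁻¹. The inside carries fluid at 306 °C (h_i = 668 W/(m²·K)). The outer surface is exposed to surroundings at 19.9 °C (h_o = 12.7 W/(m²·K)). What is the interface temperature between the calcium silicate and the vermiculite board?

Treat each layer as a resistance in series:
  R'_conv,in = 1/(2πr h) = 1/(2π·0.0771·668) = 0.003090 m·K/W
  R'_cast iron = ln(0.0951/0.0771)/(2πk) = 0.2098/(2π·61.6) = 5.421×10^-4 m·K/W
  R'_calcium silicate = ln(0.204/0.0951)/(2πk) = 0.7632/(2π·0.0565) = 2.150 m·K/W
  R'_vermiculite board = ln(0.262/0.204)/(2πk) = 0.2502/(2π·0.0657) = 0.6062 m·K/W
  R'_conv,out = 1/(2πr h) = 1/(2π·0.262·12.7) = 0.04783 m·K/W
ΣR = 0.003090 + 5.421×10^-4 + 2.150 + 0.6062 + 0.04783 = 2.808 m·K/W
Q' = ΔT/ΣR = (306 °C − 19.9 °C)/2.808 = 101.9 W/m
From the inner boundary to the calcium silicate/vermiculite board interface, ΣR_partial = 2.154 m·K/W.
T_interface = T_in − Q'·ΣR_partial = 306 °C − (101.9)(2.154) = 86.5 °C

T = 86.5 °C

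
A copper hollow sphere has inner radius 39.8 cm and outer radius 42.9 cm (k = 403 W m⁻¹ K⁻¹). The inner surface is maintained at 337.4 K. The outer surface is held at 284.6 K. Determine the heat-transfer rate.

Q = 1470 kW

Q = 4πk·ΔT/(1/r₁ − 1/r₂) = 4π × 403 × 52.8 / (1/0.398 − 1/0.429) = 1.47×10^6 W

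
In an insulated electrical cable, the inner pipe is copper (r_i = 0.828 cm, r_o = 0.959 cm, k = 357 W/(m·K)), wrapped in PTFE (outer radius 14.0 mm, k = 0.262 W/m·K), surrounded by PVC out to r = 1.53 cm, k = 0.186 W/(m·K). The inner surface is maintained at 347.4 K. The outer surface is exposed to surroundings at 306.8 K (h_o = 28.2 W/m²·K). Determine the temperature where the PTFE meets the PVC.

T = 333.6 K

Series thermal resistances, inner to outer:
  R'_copper = ln(0.00959/0.00828)/(2πk) = 0.1469/(2π·357) = 6.548×10^-5 m·K/W
  R'_PTFE = ln(0.0140/0.00959)/(2πk) = 0.3783/(2π·0.262) = 0.2298 m·K/W
  R'_PVC = ln(0.0153/0.0140)/(2πk) = 0.08880/(2π·0.186) = 0.07598 m·K/W
  R'_conv,out = 1/(2πr h) = 1/(2π·0.0153·28.2) = 0.3689 m·K/W
ΣR = 6.548×10^-5 + 0.2298 + 0.07598 + 0.3689 = 0.6747 m·K/W
Q' = ΔT/ΣR = (347.4 K − 306.8 K)/0.6747 = 60.17 W/m
From the inner boundary to the PTFE/PVC interface, ΣR_partial = 0.2299 m·K/W.
T_interface = T_in − Q'·ΣR_partial = 347.4 K − (60.17)(0.2299) = 333.6 K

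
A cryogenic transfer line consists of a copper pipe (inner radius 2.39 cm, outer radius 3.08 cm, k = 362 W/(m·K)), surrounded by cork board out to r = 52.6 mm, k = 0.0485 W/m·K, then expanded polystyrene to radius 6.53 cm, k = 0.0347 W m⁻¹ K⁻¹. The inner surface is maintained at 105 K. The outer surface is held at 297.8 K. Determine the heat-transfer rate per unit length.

Q' = 70.2 W/m

Treat each layer as a resistance in series:
  R'_copper = ln(0.0308/0.0239)/(2πk) = 0.2536/(2π·362) = 1.115×10^-4 m·K/W
  R'_cork board = ln(0.0526/0.0308)/(2πk) = 0.5352/(2π·0.0485) = 1.756 m·K/W
  R'_expanded polystyrene = ln(0.0653/0.0526)/(2πk) = 0.2163/(2π·0.0347) = 0.9920 m·K/W
ΣR = 1.115×10^-4 + 1.756 + 0.9920 = 2.748 m·K/W
Q' = ΔT/ΣR = (105 K − 297.8 K)/2.748 = -70.2 W/m
(Negative Q' ⇒ heat flows inward; heat gain = 70.2 W/m.)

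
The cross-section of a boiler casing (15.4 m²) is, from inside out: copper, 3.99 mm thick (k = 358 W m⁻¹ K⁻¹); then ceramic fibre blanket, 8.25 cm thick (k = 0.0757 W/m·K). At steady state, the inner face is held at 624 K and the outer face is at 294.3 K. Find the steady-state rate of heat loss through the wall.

Series thermal resistances, inner to outer:
  R_copper = L/(kA) = 0.00399/(358·15.4) = 7.237×10^-7 K/W
  R_ceramic fibre blanket = L/(kA) = 0.0825/(0.0757·15.4) = 0.07077 K/W
ΣR = 7.237×10^-7 + 0.07077 = 0.07077 K/W
Q = ΔT/ΣR = (624 K − 294.3 K)/0.07077 = 4660 W

Q = 4.66 kW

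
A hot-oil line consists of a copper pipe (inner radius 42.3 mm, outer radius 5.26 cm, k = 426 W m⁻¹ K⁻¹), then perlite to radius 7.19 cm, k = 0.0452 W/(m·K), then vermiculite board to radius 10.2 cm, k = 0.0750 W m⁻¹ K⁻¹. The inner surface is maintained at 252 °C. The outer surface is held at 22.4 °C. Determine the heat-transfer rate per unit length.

Q' = 125 W/m

Series thermal resistances, inner to outer:
  R'_copper = ln(0.0526/0.0423)/(2πk) = 0.2179/(2π·426) = 8.142×10^-5 m·K/W
  R'_perlite = ln(0.0719/0.0526)/(2πk) = 0.3126/(2π·0.0452) = 1.101 m·K/W
  R'_vermiculite board = ln(0.102/0.0719)/(2πk) = 0.3497/(2π·0.0750) = 0.7421 m·K/W
ΣR = 8.142×10^-5 + 1.101 + 0.7421 = 1.843 m·K/W
Q' = ΔT/ΣR = (252 °C − 22.4 °C)/1.843 = 125 W/m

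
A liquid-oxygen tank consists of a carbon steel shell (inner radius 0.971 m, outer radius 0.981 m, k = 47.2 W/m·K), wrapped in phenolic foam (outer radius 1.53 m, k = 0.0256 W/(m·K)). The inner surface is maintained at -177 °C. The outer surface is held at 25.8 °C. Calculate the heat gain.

Q = 178 W

Treat each layer as a resistance in series:
  R_carbon steel = (1/0.971 − 1/0.981)/(4πk) = 0.01050/(4π·47.2) = 1.770×10^-5 K/W
  R_phenolic foam = (1/0.981 − 1/1.53)/(4πk) = 0.3658/(4π·0.0256) = 1.137 K/W
ΣR = 1.770×10^-5 + 1.137 = 1.137 K/W
Q = ΔT/ΣR = (-177 °C − 25.8 °C)/1.137 = -178 W
(Negative Q ⇒ heat flows inward; heat gain = 178 W.)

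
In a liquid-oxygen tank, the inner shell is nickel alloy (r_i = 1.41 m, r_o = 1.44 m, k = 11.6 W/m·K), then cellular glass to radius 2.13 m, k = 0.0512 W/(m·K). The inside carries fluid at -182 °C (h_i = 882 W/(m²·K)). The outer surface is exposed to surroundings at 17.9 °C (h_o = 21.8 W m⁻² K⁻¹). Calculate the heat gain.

Q = 570 W

Treat each layer as a resistance in series:
  R_conv,in = 1/(4πr²h) = 1/(4π·1.41²·882) = 4.538×10^-5 K/W
  R_nickel alloy = (1/1.41 − 1/1.44)/(4πk) = 0.01478/(4π·11.6) = 1.014×10^-4 K/W
  R_cellular glass = (1/1.44 − 1/2.13)/(4πk) = 0.2250/(4π·0.0512) = 0.3496 K/W
  R_conv,out = 1/(4πr²h) = 1/(4π·2.13²·21.8) = 8.046×10^-4 K/W
ΣR = 4.538×10^-5 + 1.014×10^-4 + 0.3496 + 8.046×10^-4 = 0.3506 K/W
Q = ΔT/ΣR = (-182 °C − 17.9 °C)/0.3506 = -570 W
(Negative Q ⇒ heat flows inward; heat gain = 570 W.)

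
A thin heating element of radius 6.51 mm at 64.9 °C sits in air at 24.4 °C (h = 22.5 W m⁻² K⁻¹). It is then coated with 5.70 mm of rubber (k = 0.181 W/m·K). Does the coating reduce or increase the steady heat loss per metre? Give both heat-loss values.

reduces: 37.3 → 35.8 W/m

Critical radius for a cylinder: r_cr = k/h = 0.00804 m = 0.804 cm.
Outer radius after coating: r₂ = 0.00651 + 0.00570 = 0.01221 m.
r₁ < r_cr < r₂: heat loss rises to a maximum at r_cr then falls. Whether the coating helps depends on whether Q(r₂) has dropped back below Q(r₁).
Bare: R = 1/(2πr₁h) = 1.087 m·K/W; Q = 40.5/1.087 = 37.3 W/m.
Coated: R = R_cond + R_conv = 1.132 m·K/W; Q = 40.5/1.132 = 35.8 W/m.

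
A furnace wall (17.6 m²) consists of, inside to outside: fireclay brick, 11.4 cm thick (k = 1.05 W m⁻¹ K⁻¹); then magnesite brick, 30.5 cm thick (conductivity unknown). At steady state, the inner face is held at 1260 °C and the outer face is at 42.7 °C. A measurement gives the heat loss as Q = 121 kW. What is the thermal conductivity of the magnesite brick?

ΣR = ΔT/Q = |1260 − 42.7|/1.21×10^5 = 0.01006 K/W
Known resistances:
  R_fireclay brick = L/(kA) = 0.114/(1.05·17.6) = 0.006169 K/W
R_magnesite brick = ΣR − ΣR_known = 0.01006 − 0.006169 = 0.003891 K/W
L/(kA) = 0.003891 ⇒ k = 0.305/(0.003891·17.6) = 4.45 W/m·K

k = 4.45 W/m·K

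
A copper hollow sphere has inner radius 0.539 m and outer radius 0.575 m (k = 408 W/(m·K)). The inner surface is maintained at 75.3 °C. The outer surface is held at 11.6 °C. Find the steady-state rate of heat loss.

Q = 2810 kW

Q = 4πk·ΔT/(1/r₁ − 1/r₂) = 4π × 408 × 63.7 / (1/0.539 − 1/0.575) = 2.81×10^6 W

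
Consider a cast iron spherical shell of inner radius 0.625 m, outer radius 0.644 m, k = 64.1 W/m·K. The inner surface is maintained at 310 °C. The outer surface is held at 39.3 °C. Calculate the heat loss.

Q = 4πk·ΔT/(1/r₁ − 1/r₂) = 4π × 64.1 × 270.7 / (1/0.625 − 1/0.644) = 4.62×10^6 W

Q = 4620 kW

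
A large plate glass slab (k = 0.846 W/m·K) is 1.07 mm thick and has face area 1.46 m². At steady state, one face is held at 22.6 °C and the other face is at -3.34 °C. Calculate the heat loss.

Q = 29.9 kW

Q = kA·ΔT/L = 0.846 × 1.46 × |22.6 °C − -3.34 °C| / 0.00107 = 29900 W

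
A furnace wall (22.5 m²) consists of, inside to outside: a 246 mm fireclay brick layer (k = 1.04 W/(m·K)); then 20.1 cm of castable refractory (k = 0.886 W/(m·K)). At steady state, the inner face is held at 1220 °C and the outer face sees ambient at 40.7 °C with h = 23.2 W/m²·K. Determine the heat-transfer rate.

Q = 52.4 kW

Series thermal resistances, inner to outer:
  R_fireclay brick = L/(kA) = 0.246/(1.04·22.5) = 0.01051 K/W
  R_castable refractory = L/(kA) = 0.201/(0.886·22.5) = 0.01008 K/W
  R_conv,out = 1/(hA) = 1/(23.2·22.5) = 0.001916 K/W
ΣR = 0.01051 + 0.01008 + 0.001916 = 0.02251 K/W
Q = ΔT/ΣR = (1220 °C − 40.7 °C)/0.02251 = 52400 W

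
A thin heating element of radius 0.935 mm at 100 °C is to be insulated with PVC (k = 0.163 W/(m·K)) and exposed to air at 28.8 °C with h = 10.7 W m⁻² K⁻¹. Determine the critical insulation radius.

For a cylinder, r_cr = k_ins/h = 0.163/10.7 = 0.0152 m = 1.52 cm

r_cr = 1.52 cm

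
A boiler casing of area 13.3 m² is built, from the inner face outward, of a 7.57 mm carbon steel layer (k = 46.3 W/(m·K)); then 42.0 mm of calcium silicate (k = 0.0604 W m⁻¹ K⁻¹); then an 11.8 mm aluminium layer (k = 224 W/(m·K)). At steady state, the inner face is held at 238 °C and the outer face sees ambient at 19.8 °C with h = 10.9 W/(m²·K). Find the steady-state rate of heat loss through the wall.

Q = 3.69 kW

Series thermal resistances, inner to outer:
  R_carbon steel = L/(kA) = 0.00757/(46.3·13.3) = 1.229×10^-5 K/W
  R_calcium silicate = L/(kA) = 0.0420/(0.0604·13.3) = 0.05228 K/W
  R_aluminium = L/(kA) = 0.0118/(224·13.3) = 3.961×10^-6 K/W
  R_conv,out = 1/(hA) = 1/(10.9·13.3) = 0.006898 K/W
ΣR = 1.229×10^-5 + 0.05228 + 3.961×10^-6 + 0.006898 = 0.05919 K/W
Q = ΔT/ΣR = (238 °C − 19.8 °C)/0.05919 = 3690 W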